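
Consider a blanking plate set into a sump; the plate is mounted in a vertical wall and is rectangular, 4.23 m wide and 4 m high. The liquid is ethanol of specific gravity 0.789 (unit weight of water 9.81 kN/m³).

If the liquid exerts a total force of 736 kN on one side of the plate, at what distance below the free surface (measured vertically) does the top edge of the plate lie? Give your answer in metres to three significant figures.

d_top ≈ 3.62 m

γ = 0.789 × 9.81 = 7.74009 kN/m³.
A = 4.23 × 4 = 16.92 m².
From F = γ·h_c·A, the centroid depth is h_c = 736/(7.74009 × 16.92) = 5.61994 m.
The centroid lies 4/2 = 2 m below the top edge, so the top edge sits at h_top = 5.61994 − 2 = 3.61994 m below the surface.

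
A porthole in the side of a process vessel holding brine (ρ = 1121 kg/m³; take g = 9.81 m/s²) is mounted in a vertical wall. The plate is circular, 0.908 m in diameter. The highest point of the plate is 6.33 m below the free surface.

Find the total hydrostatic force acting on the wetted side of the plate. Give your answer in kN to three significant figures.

F ≈ 48.3 kN

γ = ρg = 1121 × 9.81 / 1000 = 10.99701 kN/m³.
The centroid is at the centre, 0.454 m below the top of the plate, so the centroid depth is h_c = 6.33 + 0.454 = 6.784 m.
A = π(0.454)² = 0.647533 m².
Resultant F = γ·h_c·A = 10.99701 × 6.784 × 0.647533 = 48.3084 kN.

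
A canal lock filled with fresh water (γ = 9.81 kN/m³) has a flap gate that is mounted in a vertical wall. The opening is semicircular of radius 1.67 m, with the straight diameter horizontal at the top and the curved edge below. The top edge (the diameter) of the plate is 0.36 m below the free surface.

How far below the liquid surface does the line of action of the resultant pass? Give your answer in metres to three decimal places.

h_p = 1.251 m

γ = 9.81 kN/m³.
The centroid of a semicircle lies 4r/(3π) = 0.70877 m from the diameter, here below the top edge, so the centroid depth is h_c = 0.36 + 0.70877 = 1.06877 m.
A = πr²/2 = π × 1.67²/2 = 4.38079 m².
Resultant F = γ·h_c·A = 9.81 × 1.06877 × 4.38079 = 45.931 kN.
I_c = (π/8 − 8/(9π))·r⁴ = 0.109757 × 1.67⁴ = 0.853686 m⁴.
Centre of pressure: y_p = y_c + I_c/(y_c·A) = 1.06877 + 0.853686/(1.06877 × 4.38079) = 1.06877 + 0.182331 = 1.2511 m along the plane.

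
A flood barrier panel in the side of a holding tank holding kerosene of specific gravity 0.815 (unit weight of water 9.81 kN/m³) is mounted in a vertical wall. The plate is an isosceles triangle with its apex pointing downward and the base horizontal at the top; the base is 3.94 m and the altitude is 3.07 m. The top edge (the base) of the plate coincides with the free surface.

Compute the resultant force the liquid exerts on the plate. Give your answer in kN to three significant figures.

γ = 0.815 × 9.81 = 7.99515 kN/m³.
With the apex down, the centroid sits h/3 = 3.07/3 = 1.02333 m below the base (the top edge), so the centroid depth is h_c = 1.02333 m.
A = ½ × 3.94 × 3.07 = 6.0479 m².
Resultant F = γ·h_c·A = 7.99515 × 1.02333 × 6.0479 = 49.482 kN.

F ≈ 49.5 kN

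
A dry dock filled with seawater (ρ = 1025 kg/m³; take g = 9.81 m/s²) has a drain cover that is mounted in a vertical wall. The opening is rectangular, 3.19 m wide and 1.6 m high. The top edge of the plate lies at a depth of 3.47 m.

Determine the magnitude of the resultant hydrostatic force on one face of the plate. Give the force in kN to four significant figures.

γ = ρg = 1025 × 9.81 / 1000 = 10.05525 kN/m³.
The centroid lies 1.6/2 = 0.8 m below the top edge, so the centroid depth is h_c = 3.47 + 0.8 = 4.27 m.
A = 3.19 × 1.6 = 5.104 m².
Resultant F = γ·h_c·A = 10.05525 × 4.27 × 5.104 = 219.145 kN.

F ≈ 219.1 kN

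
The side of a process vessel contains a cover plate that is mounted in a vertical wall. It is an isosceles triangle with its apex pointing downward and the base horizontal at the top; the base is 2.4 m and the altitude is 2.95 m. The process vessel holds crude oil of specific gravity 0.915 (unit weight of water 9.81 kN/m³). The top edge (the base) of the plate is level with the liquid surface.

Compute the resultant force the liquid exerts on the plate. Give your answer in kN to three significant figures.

F ≈ 31.2 kN

γ = 0.915 × 9.81 = 8.97615 kN/m³.
With the apex down, the centroid sits h/3 = 2.95/3 = 0.983333 m below the base (the top edge), so the centroid depth is h_c = 0.983333 m.
A = ½ × 2.4 × 2.95 = 3.54 m².
Resultant F = γ·h_c·A = 8.97615 × 0.983333 × 3.54 = 31.246 kN.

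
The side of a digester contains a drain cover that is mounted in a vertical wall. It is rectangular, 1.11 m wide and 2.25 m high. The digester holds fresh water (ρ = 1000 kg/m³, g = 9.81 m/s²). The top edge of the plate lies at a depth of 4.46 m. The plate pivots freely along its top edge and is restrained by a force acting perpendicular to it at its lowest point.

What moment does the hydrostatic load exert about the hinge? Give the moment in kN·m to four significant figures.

γ = ρg = 1000 × 9.81 = 9810 N/m³ = 9.81 kN/m³.
The centroid lies 2.25/2 = 1.125 m below the top edge, so the centroid depth is h_c = 4.46 + 1.125 = 5.585 m.
A = 1.11 × 2.25 = 2.4975 m².
Resultant F = γ·h_c·A = 9.81 × 5.585 × 2.4975 = 136.835 kN.
I_c = b·h³/12 = 1.11 × 2.25³/12 = 1.05363 m⁴.
Centre of pressure: y_p = y_c + I_c/(y_c·A) = 5.585 + 1.05363/(5.585 × 2.4975) = 5.585 + 0.075537 = 5.66054 m along the plane.
The resultant acts 1.125 + 0.075537 = 1.20054 m (along the plate) below the hinge at the top edge, so the moment about the hinge is M = F × 1.20054 = 136.835 × 1.20054 = 164.276 kN·m.

M ≈ 164.3 kN·m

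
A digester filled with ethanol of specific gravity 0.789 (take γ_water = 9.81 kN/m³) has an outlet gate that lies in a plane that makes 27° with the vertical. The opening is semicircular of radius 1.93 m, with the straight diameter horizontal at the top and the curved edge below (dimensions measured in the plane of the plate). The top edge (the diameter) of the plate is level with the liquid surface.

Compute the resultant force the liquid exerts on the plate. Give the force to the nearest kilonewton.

γ = 0.789 × 9.81 = 7.74009 kN/m³.
The plate makes 27° with the vertical, i.e. θ = 90° − 27° = 63° to the horizontal. Measuring y along the incline from the free-surface line, vertical depth h = y·sinθ with sinθ = 0.891007.
The centroid of a semicircle lies 4r/(3π) = 0.819117 m from the diameter, here below the top edge, so y_c = 0.819117 m and h_c = 0.819117 × 0.891007 = 0.729839 m.
A = πr²/2 = π × 1.93²/2 = 5.85106 m².
Resultant F = γ·h_c·A = 7.74009 × 0.729839 × 5.85106 = 33.0528 kN.

F ≈ 33 kN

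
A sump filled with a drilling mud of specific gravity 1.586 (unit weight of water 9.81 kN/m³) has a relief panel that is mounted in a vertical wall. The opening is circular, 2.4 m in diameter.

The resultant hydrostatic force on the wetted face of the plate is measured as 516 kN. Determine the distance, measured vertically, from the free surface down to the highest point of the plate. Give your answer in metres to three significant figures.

γ = 1.586 × 9.81 = 15.55866 kN/m³.
A = π(1.2)² = 4.52389 m².
From F = γ·h_c·A, the centroid depth is h_c = 516/(15.55866 × 4.52389) = 7.33104 m.
The centroid is at the centre, 1.2 m below the top of the plate, so the highest point sits at h_top = 7.33104 − 1.2 = 6.13104 m below the surface.

d_top ≈ 6.13 m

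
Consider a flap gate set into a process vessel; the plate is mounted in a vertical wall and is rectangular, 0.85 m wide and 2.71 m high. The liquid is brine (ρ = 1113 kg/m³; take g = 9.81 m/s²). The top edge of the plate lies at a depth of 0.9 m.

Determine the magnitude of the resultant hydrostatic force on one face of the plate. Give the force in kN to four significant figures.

γ = ρg = 1113 × 9.81 / 1000 = 10.91853 kN/m³.
The centroid lies 2.71/2 = 1.355 m below the top edge, so the centroid depth is h_c = 0.9 + 1.355 = 2.255 m.
A = 0.85 × 2.71 = 2.3035 m².
Resultant F = γ·h_c·A = 10.91853 × 2.255 × 2.3035 = 56.7151 kN.

F ≈ 56.72 kN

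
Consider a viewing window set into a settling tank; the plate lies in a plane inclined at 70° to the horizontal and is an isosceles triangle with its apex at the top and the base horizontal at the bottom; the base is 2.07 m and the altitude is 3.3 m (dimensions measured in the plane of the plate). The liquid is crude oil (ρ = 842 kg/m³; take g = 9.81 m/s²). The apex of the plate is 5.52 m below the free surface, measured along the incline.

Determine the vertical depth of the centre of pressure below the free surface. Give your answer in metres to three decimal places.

h_p = 7.328 m

γ = ρg = 842 × 9.81 / 1000 = 8.26002 kN/m³.
Let θ = 70° be the plate's angle to the horizontal; measure y along the incline from where the plane meets the free surface. Vertical depth h = y·sinθ with sinθ = 0.939693.
With the apex up, the centroid sits 2h/3 = 2 × 3.3/3 = 2.2 m below the apex, so y_c = 5.52 + 2.2 = 7.72 m and h_c = 7.72 × 0.939693 = 7.25443 m.
A = ½ × 2.07 × 3.3 = 3.4155 m².
Resultant F = γ·h_c·A = 8.26002 × 7.25443 × 3.4155 = 204.663 kN.
I_c = b·h³/36 = 2.07 × 3.3³/36 = 2.06638 m⁴.
Centre of pressure: y_p = y_c + I_c/(y_c·A) = 7.72 + 2.06638/(7.72 × 3.4155) = 7.72 + 0.078368 = 7.79837 m along the plane.
Vertically, h_p = y_p·sinθ = 7.79837 × 0.939693 = 7.32807 m.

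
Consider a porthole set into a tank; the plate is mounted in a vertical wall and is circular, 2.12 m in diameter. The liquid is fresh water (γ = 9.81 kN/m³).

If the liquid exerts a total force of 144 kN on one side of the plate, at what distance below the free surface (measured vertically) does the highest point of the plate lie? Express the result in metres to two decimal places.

γ = 9.81 kN/m³.
A = π(1.06)² = 3.52989 m².
From F = γ·h_c·A, the centroid depth is h_c = 144/(9.81 × 3.52989) = 4.15846 m.
The centroid is at the centre, 1.06 m below the top of the plate, so the highest point sits at h_top = 4.15846 − 1.06 = 3.09846 m below the surface.

d_top ≈ 3.10 m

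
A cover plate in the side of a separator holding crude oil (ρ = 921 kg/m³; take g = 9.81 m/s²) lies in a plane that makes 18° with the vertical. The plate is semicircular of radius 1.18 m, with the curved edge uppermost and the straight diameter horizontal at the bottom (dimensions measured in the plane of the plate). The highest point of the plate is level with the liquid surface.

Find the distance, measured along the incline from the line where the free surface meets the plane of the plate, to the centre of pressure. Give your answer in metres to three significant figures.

y_p = 0.822 m

γ = ρg = 921 × 9.81 / 1000 = 9.03501 kN/m³.
The plate makes 18° with the vertical, i.e. θ = 90° − 18° = 72° to the horizontal. Measuring y along the incline from the free-surface line, vertical depth h = y·sinθ with sinθ = 0.951057.
The centroid lies 4r/(3π) = 0.500808 m above the diameter, so r − 4r/(3π) = 1.18 − 0.500808 = 0.679192 m below the topmost point, so y_c = 0.679192 m and h_c = 0.679192 × 0.951057 = 0.64595 m.
A = πr²/2 = π × 1.18²/2 = 2.18718 m².
Resultant F = γ·h_c·A = 9.03501 × 0.64595 × 2.18718 = 12.7647 kN.
I_c = (π/8 − 8/(9π))·r⁴ = 0.109757 × 1.18⁴ = 0.212794 m⁴.
Centre of pressure: y_p = y_c + I_c/(y_c·A) = 0.679192 + 0.212794/(0.679192 × 2.18718) = 0.679192 + 0.143246 = 0.822438 m along the plane.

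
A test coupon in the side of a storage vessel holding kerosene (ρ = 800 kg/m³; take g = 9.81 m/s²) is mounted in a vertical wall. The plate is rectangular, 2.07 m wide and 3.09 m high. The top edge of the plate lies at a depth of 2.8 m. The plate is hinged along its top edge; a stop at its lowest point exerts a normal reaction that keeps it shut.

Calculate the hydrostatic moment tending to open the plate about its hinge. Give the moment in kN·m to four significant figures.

M ≈ 376.9 kN·m

γ = ρg = 800 × 9.81 / 1000 = 7.848 kN/m³.
The centroid lies 3.09/2 = 1.545 m below the top edge, so the centroid depth is h_c = 2.8 + 1.545 = 4.345 m.
A = 2.07 × 3.09 = 6.3963 m².
Resultant F = γ·h_c·A = 7.848 × 4.345 × 6.3963 = 218.111 kN.
I_c = b·h³/12 = 2.07 × 3.09³/12 = 5.08938 m⁴.
Centre of pressure: y_p = y_c + I_c/(y_c·A) = 4.345 + 5.08938/(4.345 × 6.3963) = 4.345 + 0.183124 = 4.52812 m along the plane.
The resultant acts 1.545 + 0.183124 = 1.72812 m (along the plate) below the hinge at the top edge, so the moment about the hinge is M = F × 1.72812 = 218.111 × 1.72812 = 376.922 kN·m.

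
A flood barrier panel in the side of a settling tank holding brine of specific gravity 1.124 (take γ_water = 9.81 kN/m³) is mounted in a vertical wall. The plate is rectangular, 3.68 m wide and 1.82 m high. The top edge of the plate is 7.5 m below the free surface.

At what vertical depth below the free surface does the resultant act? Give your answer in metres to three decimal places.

γ = 1.124 × 9.81 = 11.02644 kN/m³.
The centroid lies 1.82/2 = 0.91 m below the top edge, so the centroid depth is h_c = 7.5 + 0.91 = 8.41 m.
A = 3.68 × 1.82 = 6.6976 m².
Resultant F = γ·h_c·A = 11.02644 × 8.41 × 6.6976 = 621.084 kN.
I_c = b·h³/12 = 3.68 × 1.82³/12 = 1.84876 m⁴.
Centre of pressure: y_p = y_c + I_c/(y_c·A) = 8.41 + 1.84876/(8.41 × 6.6976) = 8.41 + 0.032822 = 8.44282 m along the plane.

h_p = 8.443 m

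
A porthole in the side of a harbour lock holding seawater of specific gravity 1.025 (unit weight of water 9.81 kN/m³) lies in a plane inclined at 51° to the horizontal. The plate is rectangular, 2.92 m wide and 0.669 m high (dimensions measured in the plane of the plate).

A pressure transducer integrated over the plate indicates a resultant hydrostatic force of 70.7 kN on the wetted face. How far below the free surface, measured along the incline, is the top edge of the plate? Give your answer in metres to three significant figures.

y_top ≈ 4.30 m

γ = 1.025 × 9.81 = 10.05525 kN/m³.
A = 2.92 × 0.669 = 1.95348 m².
From F = γ·h_c·A, the centroid depth is h_c = 70.7/(10.05525 × 1.95348) = 3.5993 m.
Let θ = 51° be the plate's angle to the horizontal; measure y along the incline from where the plane meets the free surface. Vertical depth h = y·sinθ with sinθ = 0.777146.
Along the incline, y_c = h_c/sinθ = 3.5993/0.777146 = 4.63143 m.
The centroid lies 0.669/2 = 0.3345 m below the top edge, so the top edge sits at y_top = 4.63143 − 0.3345 = 4.29693 m along the incline.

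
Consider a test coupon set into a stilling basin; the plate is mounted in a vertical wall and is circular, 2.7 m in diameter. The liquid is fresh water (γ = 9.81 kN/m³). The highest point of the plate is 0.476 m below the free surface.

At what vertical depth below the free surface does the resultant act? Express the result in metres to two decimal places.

h_p = 2.08 m

γ = 9.81 kN/m³.
The centroid is at the centre, 1.35 m below the top of the plate, so the centroid depth is h_c = 0.476 + 1.35 = 1.826 m.
A = π(1.35)² = 5.72555 m².
Resultant F = γ·h_c·A = 9.81 × 1.826 × 5.72555 = 102.562 kN.
I_c = πr⁴/4 = π × 1.35⁴/4 = 2.6087 m⁴.
Centre of pressure: y_p = y_c + I_c/(y_c·A) = 1.826 + 2.6087/(1.826 × 5.72555) = 1.826 + 0.24952 = 2.07552 m along the plane.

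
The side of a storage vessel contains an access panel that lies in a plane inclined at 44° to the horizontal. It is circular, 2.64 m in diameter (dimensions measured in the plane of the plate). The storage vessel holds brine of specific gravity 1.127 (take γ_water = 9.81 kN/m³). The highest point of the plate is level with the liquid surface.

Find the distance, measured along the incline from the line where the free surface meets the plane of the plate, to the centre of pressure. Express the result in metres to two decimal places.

γ = 1.127 × 9.81 = 11.05587 kN/m³.
Let θ = 44° be the plate's angle to the horizontal; measure y along the incline from where the plane meets the free surface. Vertical depth h = y·sinθ with sinθ = 0.694658.
The centroid is at the centre, 1.32 m below the top of the plate, so y_c = 1.32 m and h_c = 1.32 × 0.694658 = 0.916949 m.
A = π(1.32)² = 5.47391 m².
Resultant F = γ·h_c·A = 11.05587 × 0.916949 × 5.47391 = 55.4927 kN.
I_c = πr⁴/4 = π × 1.32⁴/4 = 2.38444 m⁴.
Centre of pressure: y_p = y_c + I_c/(y_c·A) = 1.32 + 2.38444/(1.32 × 5.47391) = 1.32 + 0.330001 = 1.65 m along the plane.

y_p = 1.65 m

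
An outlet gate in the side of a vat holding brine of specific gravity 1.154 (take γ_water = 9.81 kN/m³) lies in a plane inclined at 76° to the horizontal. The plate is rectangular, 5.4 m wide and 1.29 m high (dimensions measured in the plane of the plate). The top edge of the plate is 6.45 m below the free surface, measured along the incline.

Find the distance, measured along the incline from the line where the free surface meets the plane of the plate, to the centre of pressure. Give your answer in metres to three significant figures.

γ = 1.154 × 9.81 = 11.32074 kN/m³.
Let θ = 76° be the plate's angle to the horizontal; measure y along the incline from where the plane meets the free surface. Vertical depth h = y·sinθ with sinθ = 0.970296.
The centroid lies 1.29/2 = 0.645 m below the top edge, so y_c = 6.45 + 0.645 = 7.095 m and h_c = 7.095 × 0.970296 = 6.88425 m.
A = 5.4 × 1.29 = 6.966 m².
Resultant F = γ·h_c·A = 11.32074 × 6.88425 × 6.966 = 542.894 kN.
I_c = b·h³/12 = 5.4 × 1.29³/12 = 0.96601 m⁴.
Centre of pressure: y_p = y_c + I_c/(y_c·A) = 7.095 + 0.96601/(7.095 × 6.966) = 7.095 + 0.0195455 = 7.11455 m along the plane.

y_p = 7.11 m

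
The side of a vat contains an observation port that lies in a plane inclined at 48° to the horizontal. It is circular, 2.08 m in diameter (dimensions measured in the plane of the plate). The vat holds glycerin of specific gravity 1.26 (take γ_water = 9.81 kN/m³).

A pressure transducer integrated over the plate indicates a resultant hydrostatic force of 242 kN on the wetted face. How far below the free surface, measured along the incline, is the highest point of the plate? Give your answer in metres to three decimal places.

y_top ≈ 6.713 m

γ = 1.26 × 9.81 = 12.3606 kN/m³.
A = π(1.04)² = 3.39795 m².
From F = γ·h_c·A, the centroid depth is h_c = 242/(12.3606 × 3.39795) = 5.76181 m.
Let θ = 48° be the plate's angle to the horizontal; measure y along the incline from where the plane meets the free surface. Vertical depth h = y·sinθ with sinθ = 0.743145.
Along the incline, y_c = h_c/sinθ = 5.76181/0.743145 = 7.75328 m.
The centroid is at the centre, 1.04 m below the top of the plate, so the highest point sits at y_top = 7.75328 − 1.04 = 6.71328 m along the incline.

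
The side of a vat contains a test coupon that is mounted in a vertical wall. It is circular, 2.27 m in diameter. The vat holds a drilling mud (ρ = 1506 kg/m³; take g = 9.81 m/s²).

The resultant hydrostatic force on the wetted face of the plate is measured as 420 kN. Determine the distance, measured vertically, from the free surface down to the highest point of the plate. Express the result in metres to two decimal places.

γ = ρg = 1506 × 9.81 / 1000 = 14.77386 kN/m³.
A = π(1.135)² = 4.04708 m².
From F = γ·h_c·A, the centroid depth is h_c = 420/(14.77386 × 4.04708) = 7.02447 m.
The centroid is at the centre, 1.135 m below the top of the plate, so the highest point sits at h_top = 7.02447 − 1.135 = 5.88947 m below the surface.

d_top ≈ 5.89 m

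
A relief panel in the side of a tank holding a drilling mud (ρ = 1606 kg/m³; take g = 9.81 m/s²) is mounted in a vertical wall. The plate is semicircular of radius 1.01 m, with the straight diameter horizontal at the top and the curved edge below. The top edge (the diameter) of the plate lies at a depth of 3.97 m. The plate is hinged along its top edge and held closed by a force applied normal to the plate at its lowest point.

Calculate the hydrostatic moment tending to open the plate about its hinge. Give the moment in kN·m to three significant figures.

M ≈ 49.4 kN·m

γ = ρg = 1606 × 9.81 / 1000 = 15.75486 kN/m³.
The centroid of a semicircle lies 4r/(3π) = 0.428657 m from the diameter, here below the top edge, so the centroid depth is h_c = 3.97 + 0.428657 = 4.39866 m.
A = πr²/2 = π × 1.01²/2 = 1.60237 m².
Resultant F = γ·h_c·A = 15.75486 × 4.39866 × 1.60237 = 111.045 kN.
I_c = (π/8 − 8/(9π))·r⁴ = 0.109757 × 1.01⁴ = 0.114214 m⁴.
Centre of pressure: y_p = y_c + I_c/(y_c·A) = 4.39866 + 0.114214/(4.39866 × 1.60237) = 4.39866 + 0.0162045 = 4.41486 m along the plane.
The resultant acts 0.428657 + 0.0162045 = 0.444862 m (along the plate) below the hinge at the top edge, so the moment about the hinge is M = F × 0.444862 = 111.045 × 0.444862 = 49.3997 kN·m.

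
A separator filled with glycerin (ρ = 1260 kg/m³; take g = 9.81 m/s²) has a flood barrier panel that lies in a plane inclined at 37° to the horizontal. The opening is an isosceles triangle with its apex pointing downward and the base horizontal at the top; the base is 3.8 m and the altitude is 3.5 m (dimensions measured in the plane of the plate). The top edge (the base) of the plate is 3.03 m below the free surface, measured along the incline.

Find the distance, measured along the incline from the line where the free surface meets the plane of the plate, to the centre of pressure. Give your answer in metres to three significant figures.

γ = ρg = 1260 × 9.81 / 1000 = 12.3606 kN/m³.
Let θ = 37° be the plate's angle to the horizontal; measure y along the incline from where the plane meets the free surface. Vertical depth h = y·sinθ with sinθ = 0.601815.
With the apex down, the centroid sits h/3 = 3.5/3 = 1.16667 m below the base (the top edge), so y_c = 3.03 + 1.16667 = 4.19667 m and h_c = 4.19667 × 0.601815 = 2.52562 m.
A = ½ × 3.8 × 3.5 = 6.65 m².
Resultant F = γ·h_c·A = 12.3606 × 2.52562 × 6.65 = 207.601 kN.
I_c = b·h³/36 = 3.8 × 3.5³/36 = 4.52569 m⁴.
Centre of pressure: y_p = y_c + I_c/(y_c·A) = 4.19667 + 4.52569/(4.19667 × 6.65) = 4.19667 + 0.162165 = 4.35884 m along the plane.

y_p = 4.36 m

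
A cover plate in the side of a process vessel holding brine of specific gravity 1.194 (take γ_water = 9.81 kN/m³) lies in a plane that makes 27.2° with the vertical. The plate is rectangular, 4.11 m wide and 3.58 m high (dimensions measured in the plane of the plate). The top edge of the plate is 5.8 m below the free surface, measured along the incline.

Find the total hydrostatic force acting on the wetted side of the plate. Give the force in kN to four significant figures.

γ = 1.194 × 9.81 = 11.71314 kN/m³.
The plate makes 27.2° with the vertical, i.e. θ = 90° − 27.2° = 62.8° to the horizontal. Measuring y along the incline from the free-surface line, vertical depth h = y·sinθ with sinθ = 0.889416.
The centroid lies 3.58/2 = 1.79 m below the top edge, so y_c = 5.8 + 1.79 = 7.59 m and h_c = 7.59 × 0.889416 = 6.75067 m.
A = 4.11 × 3.58 = 14.7138 m².
Resultant F = γ·h_c·A = 11.71314 × 6.75067 × 14.7138 = 1163.44 kN.

F ≈ 1163 kN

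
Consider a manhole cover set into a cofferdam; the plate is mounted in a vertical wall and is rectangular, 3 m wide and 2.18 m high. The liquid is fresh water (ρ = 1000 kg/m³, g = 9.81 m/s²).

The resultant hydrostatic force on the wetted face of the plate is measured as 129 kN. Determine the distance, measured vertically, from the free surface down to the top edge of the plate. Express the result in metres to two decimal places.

d_top ≈ 0.92 m

γ = ρg = 1000 × 9.81 = 9810 N/m³ = 9.81 kN/m³.
A = 3 × 2.18 = 6.54 m².
From F = γ·h_c·A, the centroid depth is h_c = 129/(9.81 × 6.54) = 2.01068 m.
The centroid lies 2.18/2 = 1.09 m below the top edge, so the top edge sits at h_top = 2.01068 − 1.09 = 0.92068 m below the surface.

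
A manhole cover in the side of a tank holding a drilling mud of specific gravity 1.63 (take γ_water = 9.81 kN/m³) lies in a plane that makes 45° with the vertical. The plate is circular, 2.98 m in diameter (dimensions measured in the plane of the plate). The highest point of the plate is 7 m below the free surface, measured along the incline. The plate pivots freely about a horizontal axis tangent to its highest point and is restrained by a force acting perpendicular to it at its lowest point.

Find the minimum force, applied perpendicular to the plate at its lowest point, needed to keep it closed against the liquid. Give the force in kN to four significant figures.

P ≈ 349.5 kN

γ = 1.63 × 9.81 = 15.9903 kN/m³.
The plate makes 45° with the vertical, i.e. θ = 90° − 45° = 45° to the horizontal. Measuring y along the incline from the free-surface line, vertical depth h = y·sinθ with sinθ = 0.707107.
The centroid is at the centre, 1.49 m below the top of the plate, so y_c = 7 + 1.49 = 8.49 m and h_c = 8.49 × 0.707107 = 6.00334 m.
A = π(1.49)² = 6.97465 m².
Resultant F = γ·h_c·A = 15.9903 × 6.00334 × 6.97465 = 669.533 kN.
I_c = πr⁴/4 = π × 1.49⁴/4 = 3.87111 m⁴.
Centre of pressure: y_p = y_c + I_c/(y_c·A) = 8.49 + 3.87111/(8.49 × 6.97465) = 8.49 + 0.0653741 = 8.55537 m along the plane.
The resultant acts 1.49 + 0.0653741 = 1.55537 m (along the plate) below the hinge at the top edge, so the moment about the hinge is M = F × 1.55537 = 669.533 × 1.55537 = 1041.37 kN·m.
A normal force at the bottom, 2.98 m from the hinge, must supply this moment: P = 1041.37/2.98 = 349.453 kN.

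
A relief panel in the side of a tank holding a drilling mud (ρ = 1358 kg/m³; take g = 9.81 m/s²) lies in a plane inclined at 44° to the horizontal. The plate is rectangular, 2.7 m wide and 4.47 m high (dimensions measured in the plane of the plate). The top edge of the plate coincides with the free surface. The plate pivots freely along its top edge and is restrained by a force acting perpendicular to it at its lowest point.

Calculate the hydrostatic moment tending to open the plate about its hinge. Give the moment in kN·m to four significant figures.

M ≈ 743.9 kN·m

γ = ρg = 1358 × 9.81 / 1000 = 13.32198 kN/m³.
Let θ = 44° be the plate's angle to the horizontal; measure y along the incline from where the plane meets the free surface. Vertical depth h = y·sinθ with sinθ = 0.694658.
The centroid lies 4.47/2 = 2.235 m below the top edge, so y_c = 2.235 m and h_c = 2.235 × 0.694658 = 1.55256 m.
A = 2.7 × 4.47 = 12.069 m².
Resultant F = γ·h_c·A = 13.32198 × 1.55256 × 12.069 = 249.625 kN.
I_c = b·h³/12 = 2.7 × 4.47³/12 = 20.0958 m⁴.
Centre of pressure: y_p = y_c + I_c/(y_c·A) = 2.235 + 20.0958/(2.235 × 12.069) = 2.235 + 0.745 = 2.98 m along the plane.
The resultant acts 2.235 + 0.745 = 2.98 m (along the plate) below the hinge at the top edge, so the moment about the hinge is M = F × 2.98 = 249.625 × 2.98 = 743.883 kN·m.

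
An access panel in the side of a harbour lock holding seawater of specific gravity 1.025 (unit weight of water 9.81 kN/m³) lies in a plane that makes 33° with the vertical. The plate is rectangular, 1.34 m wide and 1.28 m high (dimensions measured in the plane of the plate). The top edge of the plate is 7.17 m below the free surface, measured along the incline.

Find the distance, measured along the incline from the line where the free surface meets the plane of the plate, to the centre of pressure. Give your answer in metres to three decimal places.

γ = 1.025 × 9.81 = 10.05525 kN/m³.
The plate makes 33° with the vertical, i.e. θ = 90° − 33° = 57° to the horizontal. Measuring y along the incline from the free-surface line, vertical depth h = y·sinθ with sinθ = 0.838671.
The centroid lies 1.28/2 = 0.64 m below the top edge, so y_c = 7.17 + 0.64 = 7.81 m and h_c = 7.81 × 0.838671 = 6.55002 m.
A = 1.34 × 1.28 = 1.7152 m².
Resultant F = γ·h_c·A = 10.05525 × 6.55002 × 1.7152 = 112.967 kN.
I_c = b·h³/12 = 1.34 × 1.28³/12 = 0.234182 m⁴.
Centre of pressure: y_p = y_c + I_c/(y_c·A) = 7.81 + 0.234182/(7.81 × 1.7152) = 7.81 + 0.0174819 = 7.82748 m along the plane.

y_p = 7.827 m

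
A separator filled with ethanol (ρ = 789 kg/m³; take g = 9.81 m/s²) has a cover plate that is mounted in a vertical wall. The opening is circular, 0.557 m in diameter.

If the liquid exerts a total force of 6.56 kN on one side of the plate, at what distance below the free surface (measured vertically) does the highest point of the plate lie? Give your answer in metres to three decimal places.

d_top ≈ 3.200 m

γ = ρg = 789 × 9.81 / 1000 = 7.74009 kN/m³.
A = π(0.2785)² = 0.243669 m².
From F = γ·h_c·A, the centroid depth is h_c = 6.56/(7.74009 × 0.243669) = 3.47822 m.
The centroid is at the centre, 0.2785 m below the top of the plate, so the highest point sits at h_top = 3.47822 − 0.2785 = 3.19972 m below the surface.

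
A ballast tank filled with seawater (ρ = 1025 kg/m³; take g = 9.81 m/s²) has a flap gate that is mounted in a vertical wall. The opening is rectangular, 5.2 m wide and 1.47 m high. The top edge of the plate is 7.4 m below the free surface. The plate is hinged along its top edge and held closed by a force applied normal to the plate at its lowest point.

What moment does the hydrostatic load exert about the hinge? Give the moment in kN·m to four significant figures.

γ = ρg = 1025 × 9.81 / 1000 = 10.05525 kN/m³.
The centroid lies 1.47/2 = 0.735 m below the top edge, so the centroid depth is h_c = 7.4 + 0.735 = 8.135 m.
A = 5.2 × 1.47 = 7.644 m².
Resultant F = γ·h_c·A = 10.05525 × 8.135 × 7.644 = 625.275 kN.
I_c = b·h³/12 = 5.2 × 1.47³/12 = 1.37649 m⁴.
Centre of pressure: y_p = y_c + I_c/(y_c·A) = 8.135 + 1.37649/(8.135 × 7.644) = 8.135 + 0.0221358 = 8.15714 m along the plane.
The resultant acts 0.735 + 0.0221358 = 0.757136 m (along the plate) below the hinge at the top edge, so the moment about the hinge is M = F × 0.757136 = 625.275 × 0.757136 = 473.418 kN·m.

M ≈ 473.4 kN·m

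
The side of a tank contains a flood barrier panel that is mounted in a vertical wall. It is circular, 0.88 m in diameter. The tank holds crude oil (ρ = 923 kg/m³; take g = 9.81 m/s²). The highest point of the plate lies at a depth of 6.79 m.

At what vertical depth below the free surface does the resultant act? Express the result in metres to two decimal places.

h_p = 7.24 m

γ = ρg = 923 × 9.81 / 1000 = 9.05463 kN/m³.
The centroid is at the centre, 0.44 m below the top of the plate, so the centroid depth is h_c = 6.79 + 0.44 = 7.23 m.
A = π(0.44)² = 0.608212 m².
Resultant F = γ·h_c·A = 9.05463 × 7.23 × 0.608212 = 39.8166 kN.
I_c = πr⁴/4 = π × 0.44⁴/4 = 0.0294375 m⁴.
Centre of pressure: y_p = y_c + I_c/(y_c·A) = 7.23 + 0.0294375/(7.23 × 0.608212) = 7.23 + 0.00669434 = 7.23669 m along the plane.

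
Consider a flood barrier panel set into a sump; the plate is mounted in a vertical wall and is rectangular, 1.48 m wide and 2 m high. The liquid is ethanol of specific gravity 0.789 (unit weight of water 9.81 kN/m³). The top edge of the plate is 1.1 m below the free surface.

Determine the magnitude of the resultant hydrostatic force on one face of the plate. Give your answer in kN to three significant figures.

γ = 0.789 × 9.81 = 7.74009 kN/m³.
The centroid lies 2/2 = 1 m below the top edge, so the centroid depth is h_c = 1.1 + 1 = 2.1 m.
A = 1.48 × 2 = 2.96 m².
Resultant F = γ·h_c·A = 7.74009 × 2.1 × 2.96 = 48.1124 kN.

F ≈ 48.1 kN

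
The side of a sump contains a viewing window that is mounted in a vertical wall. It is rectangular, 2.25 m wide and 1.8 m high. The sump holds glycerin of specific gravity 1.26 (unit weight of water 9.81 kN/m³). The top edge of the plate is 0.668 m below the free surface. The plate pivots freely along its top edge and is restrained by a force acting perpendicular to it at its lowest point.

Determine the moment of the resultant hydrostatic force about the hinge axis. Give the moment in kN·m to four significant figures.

γ = 1.26 × 9.81 = 12.3606 kN/m³.
The centroid lies 1.8/2 = 0.9 m below the top edge, so the centroid depth is h_c = 0.668 + 0.9 = 1.568 m.
A = 2.25 × 1.8 = 4.05 m².
Resultant F = γ·h_c·A = 12.3606 × 1.568 × 4.05 = 78.4948 kN.
I_c = b·h³/12 = 2.25 × 1.8³/12 = 1.0935 m⁴.
Centre of pressure: y_p = y_c + I_c/(y_c·A) = 1.568 + 1.0935/(1.568 × 4.05) = 1.568 + 0.172194 = 1.74019 m along the plane.
The resultant acts 0.9 + 0.172194 = 1.07219 m (along the plate) below the hinge at the top edge, so the moment about the hinge is M = F × 1.07219 = 78.4948 × 1.07219 = 84.1613 kN·m.

M ≈ 84.16 kN·m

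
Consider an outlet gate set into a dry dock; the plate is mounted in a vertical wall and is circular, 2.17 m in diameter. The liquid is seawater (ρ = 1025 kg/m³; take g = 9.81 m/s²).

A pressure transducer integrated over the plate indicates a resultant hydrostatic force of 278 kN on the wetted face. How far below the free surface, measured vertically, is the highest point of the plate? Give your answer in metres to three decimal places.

d_top ≈ 6.391 m

γ = ρg = 1025 × 9.81 / 1000 = 10.05525 kN/m³.
A = π(1.085)² = 3.69836 m².
From F = γ·h_c·A, the centroid depth is h_c = 278/(10.05525 × 3.69836) = 7.47554 m.
The centroid is at the centre, 1.085 m below the top of the plate, so the highest point sits at h_top = 7.47554 − 1.085 = 6.39054 m below the surface.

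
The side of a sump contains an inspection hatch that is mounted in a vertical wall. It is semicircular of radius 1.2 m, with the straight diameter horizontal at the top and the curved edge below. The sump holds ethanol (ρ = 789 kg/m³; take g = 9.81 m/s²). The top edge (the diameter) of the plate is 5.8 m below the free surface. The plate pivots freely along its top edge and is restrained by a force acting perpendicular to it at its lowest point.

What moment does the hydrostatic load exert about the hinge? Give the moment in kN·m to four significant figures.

γ = ρg = 789 × 9.81 / 1000 = 7.74009 kN/m³.
The centroid of a semicircle lies 4r/(3π) = 0.509296 m from the diameter, here below the top edge, so the centroid depth is h_c = 5.8 + 0.509296 = 6.3093 m.
A = πr²/2 = π × 1.2²/2 = 2.26195 m².
Resultant F = γ·h_c·A = 7.74009 × 6.3093 × 2.26195 = 110.461 kN.
I_c = (π/8 − 8/(9π))·r⁴ = 0.109757 × 1.2⁴ = 0.227592 m⁴.
Centre of pressure: y_p = y_c + I_c/(y_c·A) = 6.3093 + 0.227592/(6.3093 × 2.26195) = 6.3093 + 0.0159475 = 6.32525 m along the plane.
The resultant acts 0.509296 + 0.0159475 = 0.525243 m (along the plate) below the hinge at the top edge, so the moment about the hinge is M = F × 0.525243 = 110.461 × 0.525243 = 58.0189 kN·m.

M ≈ 58.02 kN·m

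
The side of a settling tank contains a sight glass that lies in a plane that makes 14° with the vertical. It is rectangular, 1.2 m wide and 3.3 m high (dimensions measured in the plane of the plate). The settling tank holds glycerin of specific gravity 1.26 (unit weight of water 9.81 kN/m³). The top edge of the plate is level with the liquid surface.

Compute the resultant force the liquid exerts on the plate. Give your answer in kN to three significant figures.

γ = 1.26 × 9.81 = 12.3606 kN/m³.
The plate makes 14° with the vertical, i.e. θ = 90° − 14° = 76° to the horizontal. Measuring y along the incline from the free-surface line, vertical depth h = y·sinθ with sinθ = 0.970296.
The centroid lies 3.3/2 = 1.65 m below the top edge, so y_c = 1.65 m and h_c = 1.65 × 0.970296 = 1.60099 m.
A = 1.2 × 3.3 = 3.96 m².
Resultant F = γ·h_c·A = 12.3606 × 1.60099 × 3.96 = 78.3652 kN.

F ≈ 78.4 kN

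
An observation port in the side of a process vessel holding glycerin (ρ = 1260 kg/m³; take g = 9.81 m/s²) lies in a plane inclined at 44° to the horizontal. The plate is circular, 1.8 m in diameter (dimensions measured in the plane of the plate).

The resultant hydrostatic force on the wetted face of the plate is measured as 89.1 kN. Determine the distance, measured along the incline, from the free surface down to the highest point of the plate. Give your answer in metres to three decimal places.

γ = ρg = 1260 × 9.81 / 1000 = 12.3606 kN/m³.
A = π(0.9)² = 2.54469 m².
From F = γ·h_c·A, the centroid depth is h_c = 89.1/(12.3606 × 2.54469) = 2.83272 m.
Let θ = 44° be the plate's angle to the horizontal; measure y along the incline from where the plane meets the free surface. Vertical depth h = y·sinθ with sinθ = 0.694658.
Along the incline, y_c = h_c/sinθ = 2.83272/0.694658 = 4.07786 m.
The centroid is at the centre, 0.9 m below the top of the plate, so the highest point sits at y_top = 4.07786 − 0.9 = 3.17786 m along the incline.

y_top ≈ 3.178 m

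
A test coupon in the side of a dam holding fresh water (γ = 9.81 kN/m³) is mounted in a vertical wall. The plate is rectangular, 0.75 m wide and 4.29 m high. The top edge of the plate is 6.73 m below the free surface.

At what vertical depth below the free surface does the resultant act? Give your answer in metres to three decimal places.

h_p = 9.048 m

γ = 9.81 kN/m³.
The centroid lies 4.29/2 = 2.145 m below the top edge, so the centroid depth is h_c = 6.73 + 2.145 = 8.875 m.
A = 0.75 × 4.29 = 3.2175 m².
Resultant F = γ·h_c·A = 9.81 × 8.875 × 3.2175 = 280.128 kN.
I_c = b·h³/12 = 0.75 × 4.29³/12 = 4.9346 m⁴.
Centre of pressure: y_p = y_c + I_c/(y_c·A) = 8.875 + 4.9346/(8.875 × 3.2175) = 8.875 + 0.172808 = 9.04781 m along the plane.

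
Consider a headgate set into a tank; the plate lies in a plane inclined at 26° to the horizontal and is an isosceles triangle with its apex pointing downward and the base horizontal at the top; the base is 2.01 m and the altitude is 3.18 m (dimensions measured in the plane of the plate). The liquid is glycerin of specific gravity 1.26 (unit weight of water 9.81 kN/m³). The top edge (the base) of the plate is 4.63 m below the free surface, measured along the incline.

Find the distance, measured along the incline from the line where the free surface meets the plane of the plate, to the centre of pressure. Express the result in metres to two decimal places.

γ = 1.26 × 9.81 = 12.3606 kN/m³.
Let θ = 26° be the plate's angle to the horizontal; measure y along the incline from where the plane meets the free surface. Vertical depth h = y·sinθ with sinθ = 0.438371.
With the apex down, the centroid sits h/3 = 3.18/3 = 1.06 m below the base (the top edge), so y_c = 4.63 + 1.06 = 5.69 m and h_c = 5.69 × 0.438371 = 2.49433 m.
A = ½ × 2.01 × 3.18 = 3.1959 m².
Resultant F = γ·h_c·A = 12.3606 × 2.49433 × 3.1959 = 98.5341 kN.
I_c = b·h³/36 = 2.01 × 3.18³/36 = 1.79546 m⁴.
Centre of pressure: y_p = y_c + I_c/(y_c·A) = 5.69 + 1.79546/(5.69 × 3.1959) = 5.69 + 0.0987348 = 5.78873 m along the plane.

y_p = 5.79 m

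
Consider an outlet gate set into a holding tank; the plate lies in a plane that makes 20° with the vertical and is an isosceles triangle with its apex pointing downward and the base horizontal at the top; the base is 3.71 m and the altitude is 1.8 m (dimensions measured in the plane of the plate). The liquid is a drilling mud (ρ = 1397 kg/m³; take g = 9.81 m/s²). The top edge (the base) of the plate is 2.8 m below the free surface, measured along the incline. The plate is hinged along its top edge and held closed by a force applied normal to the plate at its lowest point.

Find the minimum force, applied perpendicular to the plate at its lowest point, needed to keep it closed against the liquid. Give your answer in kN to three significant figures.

γ = ρg = 1397 × 9.81 / 1000 = 13.70457 kN/m³.
The plate makes 20° with the vertical, i.e. θ = 90° − 20° = 70° to the horizontal. Measuring y along the incline from the free-surface line, vertical depth h = y·sinθ with sinθ = 0.939693.
With the apex down, the centroid sits h/3 = 1.8/3 = 0.6 m below the base (the top edge), so y_c = 2.8 + 0.6 = 3.4 m and h_c = 3.4 × 0.939693 = 3.19496 m.
A = ½ × 3.71 × 1.8 = 3.339 m².
Resultant F = γ·h_c·A = 13.70457 × 3.19496 × 3.339 = 146.2 kN.
I_c = b·h³/36 = 3.71 × 1.8³/36 = 0.60102 m⁴.
Centre of pressure: y_p = y_c + I_c/(y_c·A) = 3.4 + 0.60102/(3.4 × 3.339) = 3.4 + 0.0529412 = 3.45294 m along the plane.
The resultant acts 0.6 + 0.0529412 = 0.652941 m (along the plate) below the hinge at the top edge, so the moment about the hinge is M = F × 0.652941 = 146.2 × 0.652941 = 95.46 kN·m.
A normal force at the bottom, 1.8 m from the hinge, must supply this moment: P = 95.46/1.8 = 53.0333 kN.

P ≈ 53.0 kN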